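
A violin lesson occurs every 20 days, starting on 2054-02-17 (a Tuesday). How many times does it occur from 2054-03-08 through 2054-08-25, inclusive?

Occurrences land 20·i days after 2054-02-17 for i = 0, 1, 2, …
2054-03-08 is 19 days after the start; 19 ÷ 20 = 0 remainder 19; since the remainder is 19, round up to i = 1. First occurrence in the window: #2 on 2054-03-09 (1×20 = 20 days in).
2054-08-25 is 189 days after the start; 189 ÷ 20 = 9 remainder 9. Last occurrence in the window: #10 on 2054-08-16.
Occurrences #2 through #10: 9 in total.

9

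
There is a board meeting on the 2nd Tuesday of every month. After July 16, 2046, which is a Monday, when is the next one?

August 14, 2046

July 2046 starts on a Sunday; its first Tuesday is the 3rd, so the 2nd Tuesday is the 10th — July 10, 2046.
That is not after July 16, 2046, so look at August 2046.
August 2046 starts on a Wednesday; its first Tuesday is the 7th, so the 2nd Tuesday is the 14th — August 14, 2046.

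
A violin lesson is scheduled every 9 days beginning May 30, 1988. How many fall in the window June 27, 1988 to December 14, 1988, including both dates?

19

Occurrences land 9·i days after May 30, 1988 for i = 0, 1, 2, …
June 27, 1988 is 28 days after the start; 28 ÷ 9 = 3 remainder 1; since the remainder is 1, round up to i = 4. First occurrence in the window: #5 on July 5, 1988 (4×9 = 36 days in).
December 14, 1988 is 198 days after the start; 198 ÷ 9 = 22 remainder 0. Last occurrence in the window: #23 on December 14, 1988.
Occurrences #5 through #23: 19 in total.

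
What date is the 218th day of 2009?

January has 31 days (218 − 31 = 187 remain).
February has 28 days (187 − 28 = 159 remain).
March has 31 days (159 − 31 = 128 remain).
April has 30 days (128 − 30 = 98 remain).
May has 31 days (98 − 31 = 67 remain).
June has 30 days (67 − 30 = 37 remain).
July has 31 days (37 − 31 = 6 remain).
6 into August → August 6.

2009-08-06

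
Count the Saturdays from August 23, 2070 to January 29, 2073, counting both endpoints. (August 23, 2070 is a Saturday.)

August 23, 2070 is a Saturday; the first Saturday on or after it is August 23, 2070.
From August 23, 2070 to January 29, 2073: 130 + 365 + 366 + 29 = 890 days (rest of 2070, 2071, 2072, to January 29, 2073 in 2073).
890 ÷ 7 = 127 full weeks with remainder 1, so 127 more Saturdays after the first → 128.

128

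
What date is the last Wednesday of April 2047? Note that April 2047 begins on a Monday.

April 2047 begins on a Monday, so the first Wednesday is April 3 (2 days later).
April 2047 has 30 days. Adding weeks: 3, 10, 17, 24 — the last one ≤ 30 is the 24th.

April 24, 2047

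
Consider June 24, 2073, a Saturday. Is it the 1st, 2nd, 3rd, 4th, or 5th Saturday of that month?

4th

Day 24 falls in week ⌈24/7⌉ of the month.
Days 1–7 hold the 1st Saturday, 8–14 the 2nd, 15–21 the 3rd, 22–28 the 4th, 29–31 the 5th.
24 is in the range for the 4th.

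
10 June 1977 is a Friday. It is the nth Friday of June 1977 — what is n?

2nd

Day 10 falls in week ⌈10/7⌉ of the month.
Days 1–7 hold the 1st Friday, 8–14 the 2nd, 15–21 the 3rd, 22–28 the 4th, 29–31 the 5th.
10 is in the range for the 2nd.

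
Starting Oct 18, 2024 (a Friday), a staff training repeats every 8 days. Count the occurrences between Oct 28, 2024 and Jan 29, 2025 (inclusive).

11

Occurrences land 8·i days after Oct 18, 2024 for i = 0, 1, 2, …
Oct 28, 2024 is 10 days after the start; 10 ÷ 8 = 1 remainder 2; since the remainder is 2, round up to i = 2. First occurrence in the window: #3 on Nov 3, 2024 (2×8 = 16 days in).
Jan 29, 2025 is 103 days after the start; 103 ÷ 8 = 12 remainder 7. Last occurrence in the window: #13 on Jan 22, 2025.
Occurrences #3 through #13: 11 in total.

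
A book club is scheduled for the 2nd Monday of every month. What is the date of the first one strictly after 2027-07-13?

July 2027 starts on a Thursday; its first Monday is the 5th, so the 2nd Monday is the 12th — 2027-07-12.
That is not after 2027-07-13, so look at August 2027.
August 2027 starts on a Sunday; its first Monday is the 2nd, so the 2nd Monday is the 9th — 2027-08-09.

2027-08-09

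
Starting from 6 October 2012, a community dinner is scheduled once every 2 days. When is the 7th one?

The 7th occurrence is 6 intervals after the first: 6 × 2 = 12 days after 6 October 2012.
12 days later is 18 October 2012.

18 October 2012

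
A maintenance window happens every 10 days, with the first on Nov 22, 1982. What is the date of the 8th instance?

Jan 31, 1983

The 8th occurrence is 7 intervals after the first: 7 × 10 = 70 days after Nov 22, 1982.
Nov has 30 days — 8 days to the end of Nov leaves 62.
Dec has 31 days (31 left).
31 days into Jan → Jan 31, 1983.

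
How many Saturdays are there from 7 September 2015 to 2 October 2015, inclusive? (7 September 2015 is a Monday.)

3

7 September 2015 is a Monday; the first Saturday on or after it is 12 September 2015 (5 days later).
From 12 September 2015 to 2 October 2015: 18 + 2 = 20 days (rest of September, October).
20 ÷ 7 = 2 full weeks with remainder 6, so 2 more Saturdays after the first → 3.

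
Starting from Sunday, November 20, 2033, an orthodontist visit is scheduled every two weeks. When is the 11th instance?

April 9, 2034

The 11th occurrence is 10 intervals after the first: 10 × 14 = 140 days after November 20, 2033.
November has 30 days — 10 days to the end of November leaves 130.
December has 31 days (99 left).
January has 31 days (68 left).
February has 28 days (40 left).
March has 31 days (9 left).
9 days into April → April 9, 2034.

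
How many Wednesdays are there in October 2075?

1 October 2075 is a Tuesday; the first Wednesday on or after it is 2 October 2075 (1 day later).
From 2 October 2075 to 31 October 2075 is 31 − 2 = 29 days.
29 ÷ 7 = 4 full weeks with remainder 1, so 4 more Wednesdays after the first → 5.

5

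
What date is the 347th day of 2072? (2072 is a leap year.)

12 December 2072

January has 31 days (347 − 31 = 316 remain).
February has 29 days (316 − 29 = 287 remain).
March has 31 days (287 − 31 = 256 remain).
April has 30 days (256 − 30 = 226 remain).
May has 31 days (226 − 31 = 195 remain).
June has 30 days (195 − 30 = 165 remain).
July has 31 days (165 − 31 = 134 remain).
August has 31 days (134 − 31 = 103 remain).
September has 30 days (103 − 30 = 73 remain).
October has 31 days (73 − 31 = 42 remain).
November has 30 days (42 − 30 = 12 remain).
12 into December → December 12.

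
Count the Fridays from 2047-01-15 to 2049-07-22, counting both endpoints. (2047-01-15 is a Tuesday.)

2047-01-15 is a Tuesday; the first Friday on or after it is 2047-01-18 (3 days later).
From 2047-01-18 to 2049-07-22: 347 + 366 + 203 = 916 days (rest of 2047, 2048, to 2049-07-22 in 2049).
916 ÷ 7 = 130 full weeks with remainder 6, so 130 more Fridays after the first → 131.

131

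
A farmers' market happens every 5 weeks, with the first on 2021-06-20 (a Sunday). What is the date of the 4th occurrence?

The 4th occurrence is 3 intervals after the first: 3 × 35 = 105 days after 2021-06-20.
June has 30 days — 10 days to the end of June leaves 95.
July has 31 days (64 left).
August has 31 days (33 left).
September has 30 days (3 left).
3 days into October → 2021-10-03.

2021-10-03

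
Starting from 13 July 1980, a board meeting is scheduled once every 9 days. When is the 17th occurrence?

The 17th occurrence is 16 intervals after the first: 16 × 9 = 144 days after 13 July 1980.
July has 31 days — 18 days to the end of July leaves 126.
August has 31 days (95 left).
September has 30 days (65 left).
October has 31 days (34 left).
November has 30 days (4 left).
4 days into December → 4 December 1980.

4 December 1980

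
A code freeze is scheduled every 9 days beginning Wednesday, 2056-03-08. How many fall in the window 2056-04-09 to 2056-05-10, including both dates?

4

Occurrences land 9·i days after 2056-03-08 for i = 0, 1, 2, …
2056-04-09 is 32 days after the start; 32 ÷ 9 = 3 remainder 5; since the remainder is 5, round up to i = 4. First occurrence in the window: #5 on 2056-04-13 (4×9 = 36 days in).
2056-05-10 is 63 days after the start; 63 ÷ 9 = 7 remainder 0. Last occurrence in the window: #8 on 2056-05-10.
Occurrences #5 through #8: 4 in total.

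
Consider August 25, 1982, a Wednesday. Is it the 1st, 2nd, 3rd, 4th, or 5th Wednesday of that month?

4th

Day 25 falls in week ⌈25/7⌉ of the month.
Days 1–7 hold the 1st Wednesday, 8–14 the 2nd, 15–21 the 3rd, 22–28 the 4th, 29–31 the 5th.
25 is in the range for the 4th.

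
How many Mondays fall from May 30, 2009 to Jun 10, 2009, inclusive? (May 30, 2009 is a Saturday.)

May 30, 2009 is a Saturday; the first Monday on or after it is Jun 1, 2009 (2 days later).
From Jun 1, 2009 to Jun 10, 2009 is 10 − 1 = 9 days.
9 ÷ 7 = 1 full weeks with remainder 2, so 1 more Mondays after the first → 2.

2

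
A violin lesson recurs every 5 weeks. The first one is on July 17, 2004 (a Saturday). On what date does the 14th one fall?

The 14th occurrence is 13 intervals after the first: 13 × 35 = 455 days after July 17, 2004.
July has 31 days — 14 days to the end of July leaves 441.
From end of July to end of 2004 is 153 days (288 left).
January has 31 days (257 left).
February has 28 days (229 left).
March has 31 days (198 left).
April has 30 days (168 left).
May has 31 days (137 left).
June has 30 days (107 left).
July has 31 days (76 left).
August has 31 days (45 left).
September has 30 days (15 left).
15 days into October → October 15, 2005.

October 15, 2005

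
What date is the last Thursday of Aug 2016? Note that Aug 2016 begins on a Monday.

Aug 2016 begins on a Monday, so the first Thursday is Aug 4 (3 days later).
Aug 2016 has 31 days. Adding weeks: 4, 11, 18, 25 — the last one ≤ 31 is the 25th.

Aug 25, 2016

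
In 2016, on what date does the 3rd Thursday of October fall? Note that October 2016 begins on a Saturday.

20 October 2016

October 2016 begins on a Saturday, so the first Thursday is October 6 (5 days later).
The 3rd Thursday is 2 weeks later: 6 + 14 = 20.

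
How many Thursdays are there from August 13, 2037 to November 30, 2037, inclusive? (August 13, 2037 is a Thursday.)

16

August 13, 2037 is a Thursday; the first Thursday on or after it is August 13, 2037.
From August 13, 2037 to November 30, 2037: 18 + 30 + 31 + 30 = 109 days (rest of August, September, October, November).
109 ÷ 7 = 15 full weeks with remainder 4, so 15 more Thursdays after the first → 16.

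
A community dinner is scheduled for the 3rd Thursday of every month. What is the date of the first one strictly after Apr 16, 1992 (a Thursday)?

May 21, 1992

Apr 1992 starts on a Wednesday; its first Thursday is the 2nd, so the 3rd Thursday is the 16th — Apr 16, 1992.
That is not after Apr 16, 1992, so look at May 1992.
May 1992 starts on a Friday; its first Thursday is the 7th, so the 3rd Thursday is the 21st — May 21, 1992.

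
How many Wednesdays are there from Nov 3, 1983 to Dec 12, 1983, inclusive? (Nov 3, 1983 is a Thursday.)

5

Nov 3, 1983 is a Thursday; the first Wednesday on or after it is Nov 9, 1983 (6 days later).
From Nov 9, 1983 to Dec 12, 1983: 21 + 12 = 33 days (rest of Nov, Dec).
33 ÷ 7 = 4 full weeks with remainder 5, so 4 more Wednesdays after the first → 5.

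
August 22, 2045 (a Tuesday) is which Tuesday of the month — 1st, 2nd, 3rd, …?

Day 22 falls in week ⌈22/7⌉ of the month.
Days 1–7 hold the 1st Tuesday, 8–14 the 2nd, 15–21 the 3rd, 22–28 the 4th, 29–31 the 5th.
22 is in the range for the 4th.

4th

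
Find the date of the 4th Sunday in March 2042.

The first Sunday of March 2042 is March 2.
The 4th Sunday is 3 weeks later: 2 + 21 = 23.

2042-03-23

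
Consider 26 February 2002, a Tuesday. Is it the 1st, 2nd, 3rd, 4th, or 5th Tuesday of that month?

4th

Day 26 falls in week ⌈26/7⌉ of the month.
Days 1–7 hold the 1st Tuesday, 8–14 the 2nd, 15–21 the 3rd, 22–28 the 4th, 29–31 the 5th.
26 is in the range for the 4th.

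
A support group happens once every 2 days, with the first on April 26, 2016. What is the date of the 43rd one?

July 19, 2016

The 43rd occurrence is 42 intervals after the first: 42 × 2 = 84 days after April 26, 2016.
April has 30 days — 4 days to the end of April leaves 80.
May has 31 days (49 left).
June has 30 days (19 left).
19 days into July → July 19, 2016.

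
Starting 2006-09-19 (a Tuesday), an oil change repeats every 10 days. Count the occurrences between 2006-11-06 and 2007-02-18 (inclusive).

Occurrences land 10·i days after 2006-09-19 for i = 0, 1, 2, …
2006-11-06 is 48 days after the start; 48 ÷ 10 = 4 remainder 8; since the remainder is 8, round up to i = 5. First occurrence in the window: #6 on 2006-11-08 (5×10 = 50 days in).
2007-02-18 is 152 days after the start; 152 ÷ 10 = 15 remainder 2. Last occurrence in the window: #16 on 2007-02-16.
Occurrences #6 through #16: 11 in total.

11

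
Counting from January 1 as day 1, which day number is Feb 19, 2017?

50

Days in months before Feb: 31 = 31.
Plus 19 days into Feb → day 50.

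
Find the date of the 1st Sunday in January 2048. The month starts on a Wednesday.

January 2048 begins on a Wednesday, so the first Sunday is January 5 (4 days later).

5 January 2048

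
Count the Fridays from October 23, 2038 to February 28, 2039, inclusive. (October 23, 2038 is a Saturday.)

October 23, 2038 is a Saturday; the first Friday on or after it is October 29, 2038 (6 days later).
From October 29, 2038 to February 28, 2039: 2 + 30 + 31 + 31 + 28 = 122 days (rest of October, November, December, January, February).
122 ÷ 7 = 17 full weeks with remainder 3, so 17 more Fridays after the first → 18.

18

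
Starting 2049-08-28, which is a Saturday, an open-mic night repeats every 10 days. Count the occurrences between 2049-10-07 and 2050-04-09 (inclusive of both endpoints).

19

Occurrences land 10·i days after 2049-08-28 for i = 0, 1, 2, …
2049-10-07 is 40 days after the start; 40 ÷ 10 = 4 remainder 0. First occurrence in the window: #5 on 2049-10-07 (4×10 = 40 days in).
2050-04-09 is 224 days after the start; 224 ÷ 10 = 22 remainder 4. Last occurrence in the window: #23 on 2050-04-05.
Occurrences #5 through #23: 19 in total.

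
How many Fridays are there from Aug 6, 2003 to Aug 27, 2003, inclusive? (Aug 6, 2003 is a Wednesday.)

3

Aug 6, 2003 is a Wednesday; the first Friday on or after it is Aug 8, 2003 (2 days later).
From Aug 8, 2003 to Aug 27, 2003 is 27 − 8 = 19 days.
19 ÷ 7 = 2 full weeks with remainder 5, so 2 more Fridays after the first → 3.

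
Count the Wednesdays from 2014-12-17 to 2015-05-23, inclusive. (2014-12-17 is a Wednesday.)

23

2014-12-17 is a Wednesday; the first Wednesday on or after it is 2014-12-17.
From 2014-12-17 to 2015-05-23: 14 + 31 + 28 + 31 + 30 + 23 = 157 days (rest of December, January, February, March, April, May).
157 ÷ 7 = 22 full weeks with remainder 3, so 22 more Wednesdays after the first → 23.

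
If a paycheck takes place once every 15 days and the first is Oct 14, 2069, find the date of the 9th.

The 9th occurrence is 8 intervals after the first: 8 × 15 = 120 days after Oct 14, 2069.
Oct has 31 days — 17 days to the end of Oct leaves 103.
Nov has 30 days (73 left).
Dec has 31 days (42 left).
Jan has 31 days (11 left).
11 days into Feb → Feb 11, 2070.

Feb 11, 2070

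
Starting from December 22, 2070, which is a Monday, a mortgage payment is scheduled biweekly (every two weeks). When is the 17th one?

The 17th occurrence is 16 intervals after the first: 16 × 14 = 224 days after December 22, 2070.
December has 31 days — 9 days to the end of December leaves 215.
January has 31 days (184 left).
February has 28 days (156 left).
March has 31 days (125 left).
April has 30 days (95 left).
May has 31 days (64 left).
June has 30 days (34 left).
July has 31 days (3 left).
3 days into August → August 3, 2071.

August 3, 2071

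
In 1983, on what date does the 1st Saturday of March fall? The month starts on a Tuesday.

March 5, 1983

March 1983 begins on a Tuesday, so the first Saturday is March 5 (4 days later).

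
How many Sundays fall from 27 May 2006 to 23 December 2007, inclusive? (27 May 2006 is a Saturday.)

27 May 2006 is a Saturday; the first Sunday on or after it is 28 May 2006 (1 day later).
From 28 May 2006 to 23 December 2007: 217 + 357 = 574 days (rest of 2006, to 23 December 2007 in 2007).
574 ÷ 7 = 82 full weeks with remainder 0, so 82 more Sundays after the first → 83.

83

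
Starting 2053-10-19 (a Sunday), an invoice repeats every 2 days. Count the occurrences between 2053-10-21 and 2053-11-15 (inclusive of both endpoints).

13

Occurrences land 2·i days after 2053-10-19 for i = 0, 1, 2, …
2053-10-21 is 2 days after the start; 2 ÷ 2 = 1 remainder 0. First occurrence in the window: #2 on 2053-10-21 (1×2 = 2 days in).
2053-11-15 is 27 days after the start; 27 ÷ 2 = 13 remainder 1. Last occurrence in the window: #14 on 2053-11-14.
Occurrences #2 through #14: 13 in total.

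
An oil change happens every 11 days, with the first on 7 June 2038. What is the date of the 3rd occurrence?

29 June 2038

The 3rd occurrence is 2 intervals after the first: 2 × 11 = 22 days after 7 June 2038.
22 days later is 29 June 2038.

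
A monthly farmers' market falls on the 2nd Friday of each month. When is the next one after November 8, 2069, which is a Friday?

November 2069 starts on a Friday; its first Friday is the 1st, so the 2nd Friday is the 8th — November 8, 2069.
That is not after November 8, 2069, so look at December 2069.
December 2069 starts on a Sunday; its first Friday is the 6th, so the 2nd Friday is the 13th — December 13, 2069.

December 13, 2069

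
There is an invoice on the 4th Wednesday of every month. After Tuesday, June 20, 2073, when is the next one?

June 2073 starts on a Thursday; its first Wednesday is the 7th, so the 4th Wednesday is the 28th — June 28, 2073.
June 28, 2073 is after June 20, 2073, so that is the next one.

June 28, 2073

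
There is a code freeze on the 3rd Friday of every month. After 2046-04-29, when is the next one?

2046-05-18

April 2046 starts on a Sunday; its first Friday is the 6th, so the 3rd Friday is the 20th — 2046-04-20.
That is not after 2046-04-29, so look at May 2046.
May 2046 starts on a Tuesday; its first Friday is the 4th, so the 3rd Friday is the 18th — 2046-05-18.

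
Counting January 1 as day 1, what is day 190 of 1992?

July 8, 1992

January has 31 days (190 − 31 = 159 remain).
February has 29 days (159 − 29 = 130 remain).
March has 31 days (130 − 31 = 99 remain).
April has 30 days (99 − 30 = 69 remain).
May has 31 days (69 − 31 = 38 remain).
June has 30 days (38 − 30 = 8 remain).
8 into July → July 8.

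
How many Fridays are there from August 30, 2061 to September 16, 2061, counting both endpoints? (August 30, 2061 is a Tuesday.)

August 30, 2061 is a Tuesday; the first Friday on or after it is September 2, 2061 (3 days later).
From September 2, 2061 to September 16, 2061 is 16 − 2 = 14 days.
14 ÷ 7 = 2 full weeks with remainder 0, so 2 more Fridays after the first → 3.

3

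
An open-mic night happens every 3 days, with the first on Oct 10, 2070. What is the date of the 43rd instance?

Feb 13, 2071

The 43rd occurrence is 42 intervals after the first: 42 × 3 = 126 days after Oct 10, 2070.
Oct has 31 days — 21 days to the end of Oct leaves 105.
Nov has 30 days (75 left).
Dec has 31 days (44 left).
Jan has 31 days (13 left).
13 days into Feb → Feb 13, 2071.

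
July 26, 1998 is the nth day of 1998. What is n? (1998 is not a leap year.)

207

Days in months before July: 31 + 28 + 31 + 30 + 31 + 30 = 181.
Plus 26 days into July → day 207.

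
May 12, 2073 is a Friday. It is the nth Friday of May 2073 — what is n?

Day 12 falls in week ⌈12/7⌉ of the month.
Days 1–7 hold the 1st Friday, 8–14 the 2nd, 15–21 the 3rd, 22–28 the 4th, 29–31 the 5th.
12 is in the range for the 2nd.

2nd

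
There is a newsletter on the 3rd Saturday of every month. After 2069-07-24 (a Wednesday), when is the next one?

July 2069 starts on a Monday; its first Saturday is the 6th, so the 3rd Saturday is the 20th — 2069-07-20.
That is not after 2069-07-24, so look at August 2069.
August 2069 starts on a Thursday; its first Saturday is the 3rd, so the 3rd Saturday is the 17th — 2069-08-17.

2069-08-17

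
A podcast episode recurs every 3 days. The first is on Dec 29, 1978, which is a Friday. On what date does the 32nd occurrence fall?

The 32nd occurrence is 31 intervals after the first: 31 × 3 = 93 days after Dec 29, 1978.
Dec has 31 days — 2 days to the end of Dec leaves 91.
Jan has 31 days (60 left).
Feb has 28 days (32 left).
Mar has 31 days (1 left).
1 day into Apr → Apr 1, 1979.

Apr 1, 1979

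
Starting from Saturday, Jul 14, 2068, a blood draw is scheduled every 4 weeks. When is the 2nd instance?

The 2nd occurrence is 1 interval after the first: 1 × 28 = 28 days after Jul 14, 2068.
Jul has 31 days — 17 days to the end of Jul leaves 11.
11 days into Aug → Aug 11, 2068.

Aug 11, 2068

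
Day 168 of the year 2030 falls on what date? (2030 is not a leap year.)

January has 31 days (168 − 31 = 137 remain).
February has 28 days (137 − 28 = 109 remain).
March has 31 days (109 − 31 = 78 remain).
April has 30 days (78 − 30 = 48 remain).
May has 31 days (48 − 31 = 17 remain).
17 into June → June 17.

17 June 2030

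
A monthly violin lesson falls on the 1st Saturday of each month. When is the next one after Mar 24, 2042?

Mar 2042 starts on a Saturday, so its 1st Saturday is Mar 1, 2042.
That is not after Mar 24, 2042, so look at Apr 2042.
Apr 2042 starts on a Tuesday, so its 1st Saturday is Apr 5, 2042 (4 days in).

Apr 5, 2042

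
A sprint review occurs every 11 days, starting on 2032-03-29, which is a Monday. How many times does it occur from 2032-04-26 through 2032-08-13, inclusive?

Occurrences land 11·i days after 2032-03-29 for i = 0, 1, 2, …
2032-04-26 is 28 days after the start; 28 ÷ 11 = 2 remainder 6; since the remainder is 6, round up to i = 3. First occurrence in the window: #4 on 2032-05-01 (3×11 = 33 days in).
2032-08-13 is 137 days after the start; 137 ÷ 11 = 12 remainder 5. Last occurrence in the window: #13 on 2032-08-08.
Occurrences #4 through #13: 10 in total.

10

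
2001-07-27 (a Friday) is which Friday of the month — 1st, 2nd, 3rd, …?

4th

Day 27 falls in week ⌈27/7⌉ of the month.
Days 1–7 hold the 1st Friday, 8–14 the 2nd, 15–21 the 3rd, 22–28 the 4th, 29–31 the 5th.
27 is in the range for the 4th.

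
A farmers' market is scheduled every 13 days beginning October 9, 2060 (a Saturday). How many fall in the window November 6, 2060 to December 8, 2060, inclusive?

2

Occurrences land 13·i days after October 9, 2060 for i = 0, 1, 2, …
November 6, 2060 is 28 days after the start; 28 ÷ 13 = 2 remainder 2; since the remainder is 2, round up to i = 3. First occurrence in the window: #4 on November 17, 2060 (3×13 = 39 days in).
December 8, 2060 is 60 days after the start; 60 ÷ 13 = 4 remainder 8. Last occurrence in the window: #5 on November 30, 2060.
Occurrences #4 through #5: 2 in total.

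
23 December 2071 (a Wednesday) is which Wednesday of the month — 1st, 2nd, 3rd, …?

4th

Day 23 falls in week ⌈23/7⌉ of the month.
Days 1–7 hold the 1st Wednesday, 8–14 the 2nd, 15–21 the 3rd, 22–28 the 4th, 29–31 the 5th.
23 is in the range for the 4th.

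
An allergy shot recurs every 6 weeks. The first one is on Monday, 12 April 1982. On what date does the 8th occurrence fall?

The 8th occurrence is 7 intervals after the first: 7 × 42 = 294 days after 12 April 1982.
April has 30 days — 18 days to the end of April leaves 276.
May has 31 days (245 left).
June has 30 days (215 left).
July has 31 days (184 left).
August has 31 days (153 left).
September has 30 days (123 left).
October has 31 days (92 left).
November has 30 days (62 left).
December has 31 days (31 left).
31 days into January → 31 January 1983.

31 January 1983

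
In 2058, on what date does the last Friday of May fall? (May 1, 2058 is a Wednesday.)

May 31, 2058

May 2058 begins on a Wednesday, so the first Friday is May 3 (2 days later).
May 2058 has 31 days. Adding weeks: 3, 10, 17, 24, 31 — the last one ≤ 31 is the 31st.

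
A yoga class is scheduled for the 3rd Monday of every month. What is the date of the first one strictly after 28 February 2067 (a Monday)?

February 2067 starts on a Tuesday; its first Monday is the 7th, so the 3rd Monday is the 21st — 21 February 2067.
That is not after 28 February 2067, so look at March 2067.
March 2067 starts on a Tuesday; its first Monday is the 7th, so the 3rd Monday is the 21st — 21 March 2067.

21 March 2067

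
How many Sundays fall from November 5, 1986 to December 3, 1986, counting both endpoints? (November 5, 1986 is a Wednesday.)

4

November 5, 1986 is a Wednesday; the first Sunday on or after it is November 9, 1986 (4 days later).
From November 9, 1986 to December 3, 1986: 21 + 3 = 24 days (rest of November, December).
24 ÷ 7 = 3 full weeks with remainder 3, so 3 more Sundays after the first → 4.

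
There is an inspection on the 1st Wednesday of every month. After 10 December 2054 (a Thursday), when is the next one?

6 January 2055

December 2054 starts on a Tuesday, so its 1st Wednesday is 2 December 2054 (1 day in).
That is not after 10 December 2054, so look at January 2055.
January 2055 starts on a Friday, so its 1st Wednesday is 6 January 2055 (5 days in).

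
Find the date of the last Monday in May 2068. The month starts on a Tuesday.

2068-05-28

May 2068 begins on a Tuesday, so the first Monday is May 7 (6 days later).
May 2068 has 31 days. Adding weeks: 7, 14, 21, 28 — the last one ≤ 31 is the 28th.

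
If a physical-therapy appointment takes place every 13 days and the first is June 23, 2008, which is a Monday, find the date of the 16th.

The 16th occurrence is 15 intervals after the first: 15 × 13 = 195 days after June 23, 2008.
June has 30 days — 7 days to the end of June leaves 188.
July has 31 days (157 left).
August has 31 days (126 left).
September has 30 days (96 left).
October has 31 days (65 left).
November has 30 days (35 left).
December has 31 days (4 left).
4 days into January → January 4, 2009.

January 4, 2009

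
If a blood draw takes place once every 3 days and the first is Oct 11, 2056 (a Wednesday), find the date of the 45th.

Feb 20, 2057

The 45th occurrence is 44 intervals after the first: 44 × 3 = 132 days after Oct 11, 2056.
Oct has 31 days — 20 days to the end of Oct leaves 112.
Nov has 30 days (82 left).
Dec has 31 days (51 left).
Jan has 31 days (20 left).
20 days into Feb → Feb 20, 2057.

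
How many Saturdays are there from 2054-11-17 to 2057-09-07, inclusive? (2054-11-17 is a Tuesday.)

2054-11-17 is a Tuesday; the first Saturday on or after it is 2054-11-21 (4 days later).
From 2054-11-21 to 2057-09-07: 40 + 365 + 366 + 250 = 1021 days (rest of 2054, 2055, 2056, to 2057-09-07 in 2057).
1021 ÷ 7 = 145 full weeks with remainder 6, so 145 more Saturdays after the first → 146.

146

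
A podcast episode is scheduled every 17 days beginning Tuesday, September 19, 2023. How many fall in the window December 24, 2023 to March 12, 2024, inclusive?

5

Occurrences land 17·i days after September 19, 2023 for i = 0, 1, 2, …
December 24, 2023 is 96 days after the start; 96 ÷ 17 = 5 remainder 11; since the remainder is 11, round up to i = 6. First occurrence in the window: #7 on December 30, 2023 (6×17 = 102 days in).
March 12, 2024 is 175 days after the start; 175 ÷ 17 = 10 remainder 5. Last occurrence in the window: #11 on March 7, 2024.
Occurrences #7 through #11: 5 in total.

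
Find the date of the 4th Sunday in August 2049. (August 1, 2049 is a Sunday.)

2049-08-22

August 2049 begins on a Sunday, so the first Sunday is August 1.
The 4th Sunday is 3 weeks later: 1 + 21 = 22.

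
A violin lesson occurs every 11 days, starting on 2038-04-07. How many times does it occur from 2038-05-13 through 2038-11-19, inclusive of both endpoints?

Occurrences land 11·i days after 2038-04-07 for i = 0, 1, 2, …
2038-05-13 is 36 days after the start; 36 ÷ 11 = 3 remainder 3; since the remainder is 3, round up to i = 4. First occurrence in the window: #5 on 2038-05-21 (4×11 = 44 days in).
2038-11-19 is 226 days after the start; 226 ÷ 11 = 20 remainder 6. Last occurrence in the window: #21 on 2038-11-13.
Occurrences #5 through #21: 17 in total.

17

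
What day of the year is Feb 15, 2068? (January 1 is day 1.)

Days in months before Feb: 31 = 31.
Plus 15 days into Feb → day 46.

46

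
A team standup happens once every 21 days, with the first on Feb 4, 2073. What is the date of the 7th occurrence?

Jun 10, 2073

The 7th occurrence is 6 intervals after the first: 6 × 21 = 126 days after Feb 4, 2073.
Feb has 28 days — 24 days to the end of Feb leaves 102.
Mar has 31 days (71 left).
Apr has 30 days (41 left).
May has 31 days (10 left).
10 days into Jun → Jun 10, 2073.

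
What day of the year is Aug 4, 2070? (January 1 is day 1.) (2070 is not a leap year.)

Days in months before Aug: 31 + 28 + 31 + 30 + 31 + 30 + 31 = 212.
Plus 4 days into Aug → day 216.

216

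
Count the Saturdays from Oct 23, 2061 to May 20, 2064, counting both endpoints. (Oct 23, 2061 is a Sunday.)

134

Oct 23, 2061 is a Sunday; the first Saturday on or after it is Oct 29, 2061 (6 days later).
From Oct 29, 2061 to May 20, 2064: 63 + 365 + 365 + 141 = 934 days (rest of 2061, 2062, 2063, to May 20, 2064 in 2064).
934 ÷ 7 = 133 full weeks with remainder 3, so 133 more Saturdays after the first → 134.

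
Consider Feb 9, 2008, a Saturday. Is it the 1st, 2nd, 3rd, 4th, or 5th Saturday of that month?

Day 9 falls in week ⌈9/7⌉ of the month.
Days 1–7 hold the 1st Saturday, 8–14 the 2nd, 15–21 the 3rd, 22–28 the 4th, 29–31 the 5th.
9 is in the range for the 2nd.

2nd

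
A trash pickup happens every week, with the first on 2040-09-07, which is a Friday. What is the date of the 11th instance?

2040-11-16

The 11th occurrence is 10 intervals after the first: 10 × 7 = 70 days after 2040-09-07.
September has 30 days — 23 days to the end of September leaves 47.
October has 31 days (16 left).
16 days into November → 2040-11-16.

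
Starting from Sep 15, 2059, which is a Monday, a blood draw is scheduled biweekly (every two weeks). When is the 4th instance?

Oct 27, 2059

The 4th occurrence is 3 intervals after the first: 3 × 14 = 42 days after Sep 15, 2059.
Sep has 30 days — 15 days to the end of Sep leaves 27.
27 days into Oct → Oct 27, 2059.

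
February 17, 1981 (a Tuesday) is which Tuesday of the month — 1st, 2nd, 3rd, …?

Day 17 falls in week ⌈17/7⌉ of the month.
Days 1–7 hold the 1st Tuesday, 8–14 the 2nd, 15–21 the 3rd, 22–28 the 4th, 29–31 the 5th.
17 is in the range for the 3rd.

3rd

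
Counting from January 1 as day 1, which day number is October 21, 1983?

Days in months before October: 31 + 28 + 31 + 30 + 31 + 30 + 31 + 31 + 30 = 273.
Plus 21 days into October → day 294.

294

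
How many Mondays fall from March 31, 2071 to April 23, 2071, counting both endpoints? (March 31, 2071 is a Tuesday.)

3

March 31, 2071 is a Tuesday; the first Monday on or after it is April 6, 2071 (6 days later).
From April 6, 2071 to April 23, 2071 is 23 − 6 = 17 days.
17 ÷ 7 = 2 full weeks with remainder 3, so 2 more Mondays after the first → 3.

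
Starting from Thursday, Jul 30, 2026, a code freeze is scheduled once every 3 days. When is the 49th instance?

The 49th occurrence is 48 intervals after the first: 48 × 3 = 144 days after Jul 30, 2026.
Jul has 31 days — 1 day to the end of Jul leaves 143.
Aug has 31 days (112 left).
Sep has 30 days (82 left).
Oct has 31 days (51 left).
Nov has 30 days (21 left).
21 days into Dec → Dec 21, 2026.

Dec 21, 2026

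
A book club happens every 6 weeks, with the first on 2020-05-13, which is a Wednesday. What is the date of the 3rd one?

2020-08-05

The 3rd occurrence is 2 intervals after the first: 2 × 42 = 84 days after 2020-05-13.
May has 31 days — 18 days to the end of May leaves 66.
June has 30 days (36 left).
July has 31 days (5 left).
5 days into August → 2020-08-05.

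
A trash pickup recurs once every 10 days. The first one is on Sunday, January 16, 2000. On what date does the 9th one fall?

April 5, 2000

The 9th occurrence is 8 intervals after the first: 8 × 10 = 80 days after January 16, 2000.
January has 31 days — 15 days to the end of January leaves 65.
February has 29 days (36 left).
March has 31 days (5 left).
5 days into April → April 5, 2000.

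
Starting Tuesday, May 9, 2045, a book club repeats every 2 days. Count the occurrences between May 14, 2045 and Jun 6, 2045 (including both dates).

Occurrences land 2·i days after May 9, 2045 for i = 0, 1, 2, …
May 14, 2045 is 5 days after the start; 5 ÷ 2 = 2 remainder 1; since the remainder is 1, round up to i = 3. First occurrence in the window: #4 on May 15, 2045 (3×2 = 6 days in).
Jun 6, 2045 is 28 days after the start; 28 ÷ 2 = 14 remainder 0. Last occurrence in the window: #15 on Jun 6, 2045.
Occurrences #4 through #15: 12 in total.

12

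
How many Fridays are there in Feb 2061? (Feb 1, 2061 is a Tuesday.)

Feb 1, 2061 is a Tuesday; the first Friday on or after it is Feb 4, 2061 (3 days later).
From Feb 4, 2061 to Feb 28, 2061 is 28 − 4 = 24 days.
24 ÷ 7 = 3 full weeks with remainder 3, so 3 more Fridays after the first → 4.

4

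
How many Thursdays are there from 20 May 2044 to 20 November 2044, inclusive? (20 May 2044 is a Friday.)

26

20 May 2044 is a Friday; the first Thursday on or after it is 26 May 2044 (6 days later).
From 26 May 2044 to 20 November 2044: 5 + 30 + 31 + 31 + 30 + 31 + 20 = 178 days (rest of May, June, July, August, September, October, November).
178 ÷ 7 = 25 full weeks with remainder 3, so 25 more Thursdays after the first → 26.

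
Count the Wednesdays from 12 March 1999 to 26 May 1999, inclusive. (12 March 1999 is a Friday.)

11

12 March 1999 is a Friday; the first Wednesday on or after it is 17 March 1999 (5 days later).
From 17 March 1999 to 26 May 1999: 14 + 30 + 26 = 70 days (rest of March, April, May).
70 ÷ 7 = 10 full weeks with remainder 0, so 10 more Wednesdays after the first → 11.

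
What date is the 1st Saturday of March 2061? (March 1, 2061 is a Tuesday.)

5 March 2061

March 2061 begins on a Tuesday, so the first Saturday is March 5 (4 days later).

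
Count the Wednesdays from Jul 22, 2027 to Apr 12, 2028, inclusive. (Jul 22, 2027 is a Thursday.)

38

Jul 22, 2027 is a Thursday; the first Wednesday on or after it is Jul 28, 2027 (6 days later).
From Jul 28, 2027 to Apr 12, 2028: 3 + 31 + 30 + 31 + 30 + 31 + 31 + 29 + 31 + 12 = 259 days (rest of Jul, Aug, Sep, Oct, Nov, Dec, Jan, Feb, Mar, Apr).
259 ÷ 7 = 37 full weeks with remainder 0, so 37 more Wednesdays after the first → 38.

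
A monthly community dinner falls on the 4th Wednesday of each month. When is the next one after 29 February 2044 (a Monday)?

23 March 2044

February 2044 starts on a Monday; its first Wednesday is the 3rd, so the 4th Wednesday is the 24th — 24 February 2044.
That is not after 29 February 2044, so look at March 2044.
March 2044 starts on a Tuesday; its first Wednesday is the 2nd, so the 4th Wednesday is the 23rd — 23 March 2044.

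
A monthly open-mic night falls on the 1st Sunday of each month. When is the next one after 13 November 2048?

6 December 2048

November 2048 starts on a Sunday, so its 1st Sunday is 1 November 2048.
That is not after 13 November 2048, so look at December 2048.
December 2048 starts on a Tuesday, so its 1st Sunday is 6 December 2048 (5 days in).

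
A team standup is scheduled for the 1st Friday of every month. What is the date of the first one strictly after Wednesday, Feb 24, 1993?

Feb 1993 starts on a Monday, so its 1st Friday is Feb 5, 1993 (4 days in).
That is not after Feb 24, 1993, so look at Mar 1993.
Mar 1993 starts on a Monday, so its 1st Friday is Mar 5, 1993 (4 days in).

Mar 5, 1993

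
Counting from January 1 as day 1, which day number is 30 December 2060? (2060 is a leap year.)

365

Days in months before December: 31 + 29 + 31 + 30 + 31 + 30 + 31 + 31 + 30 + 31 + 30 = 335.
Plus 30 days into December → day 365.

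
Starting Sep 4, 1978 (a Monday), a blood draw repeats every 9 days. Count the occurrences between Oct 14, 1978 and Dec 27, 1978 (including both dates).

8

Occurrences land 9·i days after Sep 4, 1978 for i = 0, 1, 2, …
Oct 14, 1978 is 40 days after the start; 40 ÷ 9 = 4 remainder 4; since the remainder is 4, round up to i = 5. First occurrence in the window: #6 on Oct 19, 1978 (5×9 = 45 days in).
Dec 27, 1978 is 114 days after the start; 114 ÷ 9 = 12 remainder 6. Last occurrence in the window: #13 on Dec 21, 1978.
Occurrences #6 through #13: 8 in total.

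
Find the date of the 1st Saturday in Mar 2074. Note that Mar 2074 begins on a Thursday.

Mar 3, 2074

Mar 2074 begins on a Thursday, so the first Saturday is Mar 3 (2 days later).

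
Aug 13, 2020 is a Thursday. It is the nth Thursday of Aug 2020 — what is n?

Day 13 falls in week ⌈13/7⌉ of the month.
Days 1–7 hold the 1st Thursday, 8–14 the 2nd, 15–21 the 3rd, 22–28 the 4th, 29–31 the 5th.
13 is in the range for the 2nd.

2nd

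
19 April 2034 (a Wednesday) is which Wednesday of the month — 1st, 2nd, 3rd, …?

Day 19 falls in week ⌈19/7⌉ of the month.
Days 1–7 hold the 1st Wednesday, 8–14 the 2nd, 15–21 the 3rd, 22–28 the 4th, 29–31 the 5th.
19 is in the range for the 3rd.

3rd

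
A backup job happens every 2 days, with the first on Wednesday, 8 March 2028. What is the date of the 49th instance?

12 June 2028

The 49th occurrence is 48 intervals after the first: 48 × 2 = 96 days after 8 March 2028.
March has 31 days — 23 days to the end of March leaves 73.
April has 30 days (43 left).
May has 31 days (12 left).
12 days into June → 12 June 2028.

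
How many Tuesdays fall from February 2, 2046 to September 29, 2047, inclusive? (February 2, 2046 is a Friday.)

86

February 2, 2046 is a Friday; the first Tuesday on or after it is February 6, 2046 (4 days later).
From February 6, 2046 to September 29, 2047: 328 + 272 = 600 days (rest of 2046, to September 29, 2047 in 2047).
600 ÷ 7 = 85 full weeks with remainder 5, so 85 more Tuesdays after the first → 86.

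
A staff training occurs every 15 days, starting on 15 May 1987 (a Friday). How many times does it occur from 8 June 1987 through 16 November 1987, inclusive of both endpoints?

11

Occurrences land 15·i days after 15 May 1987 for i = 0, 1, 2, …
8 June 1987 is 24 days after the start; 24 ÷ 15 = 1 remainder 9; since the remainder is 9, round up to i = 2. First occurrence in the window: #3 on 14 June 1987 (2×15 = 30 days in).
16 November 1987 is 185 days after the start; 185 ÷ 15 = 12 remainder 5. Last occurrence in the window: #13 on 11 November 1987.
Occurrences #3 through #13: 11 in total.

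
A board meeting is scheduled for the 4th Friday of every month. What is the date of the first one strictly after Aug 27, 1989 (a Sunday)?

Aug 1989 starts on a Tuesday; its first Friday is the 4th, so the 4th Friday is the 25th — Aug 25, 1989.
That is not after Aug 27, 1989, so look at Sep 1989.
Sep 1989 starts on a Friday; its first Friday is the 1st, so the 4th Friday is the 22nd — Sep 22, 1989.

Sep 22, 1989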